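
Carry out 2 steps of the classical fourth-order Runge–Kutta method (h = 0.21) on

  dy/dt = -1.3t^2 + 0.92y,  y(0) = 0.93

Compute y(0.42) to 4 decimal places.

RK4: k1 = f(t_n, y_n); k2 = f(t_n + h/2, y_n + (h/2)·k1); k3 = f(t_n + h/2, y_n + (h/2)·k2); k4 = f(t_n + h, y_n + h·k3); y_{n+1} = y_n + (h/6)·(k1 + 2k2 + 2k3 + k4).
t=0.000000, y=0.930000:
  k1 = f(0.000000, 0.930000) = 0.855600
  k2 = f(0.105000, 1.019838) = 0.923918
  k3 = f(0.105000, 1.027011) = 0.930518
  k4 = f(0.210000, 1.125409) = 0.978046
  y ← 0.930000 + (0.21/6)·(k1 + 2k2 + 2k3 + k4) = 1.123988
t=0.210000, y=1.123988:
  k1 = f(0.210000, 1.123988) = 0.976739
  k2 = f(0.315000, 1.226546) = 0.999430
  k3 = f(0.315000, 1.228928) = 1.001622
  k4 = f(0.420000, 1.334329) = 0.998262
  y ← 1.123988 + (0.21/6)·(k1 + 2k2 + 2k3 + k4) = 1.333187
y(0.42) ≈ 1.3332

1.3332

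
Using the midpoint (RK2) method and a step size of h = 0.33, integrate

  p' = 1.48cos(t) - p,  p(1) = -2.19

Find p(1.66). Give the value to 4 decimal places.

-1.0235

Midpoint: k1 = f(t_n, p_n); k2 = f(t_n + h/2, p_n + (h/2)·k1); p_{n+1} = p_n + h·k2.
t=1.000000, p=-2.190000:
  k1 = f(1.000000, -2.190000) = 2.989647
  k2 = f(1.165000, -1.696708) = 2.280939
  p ← -2.190000 + 0.33·2.280939 = -1.437290
t=1.330000, p=-1.437290:
  k1 = f(1.330000, -1.437290) = 1.790235
  k2 = f(1.495000, -1.141901) = 1.253973
  p ← -1.437290 + 0.33·1.253973 = -1.023479
p(1.66) ≈ -1.0235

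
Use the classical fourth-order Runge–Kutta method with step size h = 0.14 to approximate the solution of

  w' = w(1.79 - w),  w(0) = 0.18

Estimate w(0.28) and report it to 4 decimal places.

0.2789

RK4: k1 = f(x_n, w_n); k2 = f(x_n + h/2, w_n + (h/2)·k1); k3 = f(x_n + h/2, w_n + (h/2)·k2); k4 = f(x_n + h, w_n + h·k3); w_{n+1} = w_n + (h/6)·(k1 + 2k2 + 2k3 + k4).
x=0.000000, w=0.180000:
  k1 = f(0.000000, 0.180000) = 0.289800
  k2 = f(0.070000, 0.200286) = 0.318397
  k3 = f(0.070000, 0.202288) = 0.321175
  k4 = f(0.140000, 0.224964) = 0.352077
  w ← 0.180000 + (0.14/6)·(k1 + 2k2 + 2k3 + k4) = 0.224824
x=0.140000, w=0.224824:
  k1 = f(0.140000, 0.224824) = 0.351889
  k2 = f(0.210000, 0.249456) = 0.384298
  k3 = f(0.210000, 0.251725) = 0.387222
  k4 = f(0.280000, 0.279035) = 0.421612
  w ← 0.224824 + (0.14/6)·(k1 + 2k2 + 2k3 + k4) = 0.278876
w(0.28) ≈ 0.2789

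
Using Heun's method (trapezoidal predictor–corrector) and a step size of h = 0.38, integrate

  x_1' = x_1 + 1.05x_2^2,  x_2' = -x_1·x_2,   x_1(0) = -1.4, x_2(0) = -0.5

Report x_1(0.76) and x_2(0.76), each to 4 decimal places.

Heun on (x_1,x_2): k1 = f(s_n, state_n); k2 = f(s_n + h, state_n + h·k1); state_{n+1} = state_n + (h/2)·(k1 + k2).
0.000000: (-1.400000, -0.500000)
  k1 = (-1.137500, -0.700000)
  predictor → (-1.832250, -0.766000)
  k2 = (-1.216156, -1.403504)
  → (-1.847195, -0.899666)
0.380000: (-1.847195, -0.899666)
  k1 = (-0.997326, -1.661858)
  predictor → (-2.226179, -1.531172)
  k2 = (0.235532, -3.408662)
  → (-1.991936, -1.863064)
(x_1(0.76), x_2(0.76)) ≈ (-1.9919, -1.8631)

-1.9919, -1.8631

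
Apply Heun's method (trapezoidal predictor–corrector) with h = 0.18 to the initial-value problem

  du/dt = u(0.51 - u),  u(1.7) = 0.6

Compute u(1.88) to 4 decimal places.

Heun: k1 = f(t_n, u_n); k2 = f(t_n + h, u_n + h·k1); u_{n+1} = u_n + (h/2)·(k1 + k2).
t=1.700000, u=0.600000:
  k1 = f(1.700000, 0.600000) = -0.054000
  k2 = f(1.880000, 0.590280) = -0.047388
  u ← 0.600000 + (0.18/2)·(-0.054000 + (-0.047388)) = 0.590875
u(1.88) ≈ 0.5909

0.5909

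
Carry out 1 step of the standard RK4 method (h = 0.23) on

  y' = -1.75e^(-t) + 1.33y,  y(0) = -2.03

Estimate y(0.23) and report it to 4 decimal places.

RK4: k1 = f(t_n, y_n); k2 = f(t_n + h/2, y_n + (h/2)·k1); k3 = f(t_n + h/2, y_n + (h/2)·k2); k4 = f(t_n + h, y_n + h·k3); y_{n+1} = y_n + (h/6)·(k1 + 2k2 + 2k3 + k4).
t=0.000000, y=-2.030000:
  k1 = f(0.000000, -2.030000) = -4.449900
  k2 = f(0.115000, -2.541738) = -4.940403
  k3 = f(0.115000, -2.598146) = -5.015425
  k4 = f(0.230000, -3.183548) = -5.624552
  y ← -2.030000 + (0.23/6)·(k1 + 2k2 + 2k3 + k4) = -3.179468
y(0.23) ≈ -3.1795

-3.1795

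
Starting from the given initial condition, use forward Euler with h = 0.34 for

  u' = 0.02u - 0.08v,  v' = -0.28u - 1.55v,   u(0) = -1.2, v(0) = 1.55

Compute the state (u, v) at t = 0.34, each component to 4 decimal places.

-1.2503, 0.8474

Euler on (u,v): u_{n+1} = u_n + h·u', v_{n+1} = v_n + h·v'.
0.000000: (-1.200000, 1.550000); f=(-0.148000, -2.066500) → (-1.250320, 0.847390)
(u(0.34), v(0.34)) ≈ (-1.2503, 0.8474)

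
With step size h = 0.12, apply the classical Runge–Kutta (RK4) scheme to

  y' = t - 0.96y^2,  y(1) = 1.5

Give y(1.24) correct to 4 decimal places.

RK4: k1 = f(t_n, y_n); k2 = f(t_n + h/2, y_n + (h/2)·k1); k3 = f(t_n + h/2, y_n + (h/2)·k2); k4 = f(t_n + h, y_n + h·k3); y_{n+1} = y_n + (h/6)·(k1 + 2k2 + 2k3 + k4).
t=1.000000, y=1.500000:
  k1 = f(1.000000, 1.500000) = -1.160000
  k2 = f(1.060000, 1.430400) = -0.904202
  k3 = f(1.060000, 1.445748) = -0.946579
  k4 = f(1.120000, 1.386410) = -0.725249
  y ← 1.500000 + (0.12/6)·(k1 + 2k2 + 2k3 + k4) = 1.388264
t=1.120000, y=1.388264:
  k1 = f(1.120000, 1.388264) = -0.730185
  k2 = f(1.180000, 1.344453) = -0.555251
  k3 = f(1.180000, 1.354949) = -0.582451
  k4 = f(1.240000, 1.318370) = -0.428575
  y ← 1.388264 + (0.12/6)·(k1 + 2k2 + 2k3 + k4) = 1.319581
y(1.24) ≈ 1.3196

1.3196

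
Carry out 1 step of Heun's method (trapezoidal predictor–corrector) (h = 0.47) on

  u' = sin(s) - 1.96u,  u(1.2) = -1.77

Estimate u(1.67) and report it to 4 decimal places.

Heun: k1 = f(s_n, u_n); k2 = f(s_n + h, u_n + h·k1); u_{n+1} = u_n + (h/2)·(k1 + k2).
s=1.200000, u=-1.770000:
  k1 = f(1.200000, -1.770000) = 4.401239
  k2 = f(1.670000, 0.298582) = 0.409862
  u ← -1.770000 + (0.47/2)·(4.401239 + 0.409862) = -0.639391
u(1.67) ≈ -0.6394

-0.6394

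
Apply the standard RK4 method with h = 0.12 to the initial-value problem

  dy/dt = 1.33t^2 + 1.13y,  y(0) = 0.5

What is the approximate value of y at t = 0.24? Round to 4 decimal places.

RK4: k1 = f(t_n, y_n); k2 = f(t_n + h/2, y_n + (h/2)·k1); k3 = f(t_n + h/2, y_n + (h/2)·k2); k4 = f(t_n + h, y_n + h·k3); y_{n+1} = y_n + (h/6)·(k1 + 2k2 + 2k3 + k4).
t=0.000000, y=0.500000:
  k1 = f(0.000000, 0.500000) = 0.565000
  k2 = f(0.060000, 0.533900) = 0.608095
  k3 = f(0.060000, 0.536486) = 0.611017
  k4 = f(0.120000, 0.573322) = 0.667006
  y ← 0.500000 + (0.12/6)·(k1 + 2k2 + 2k3 + k4) = 0.573405
t=0.120000, y=0.573405:
  k1 = f(0.120000, 0.573405) = 0.667099
  k2 = f(0.180000, 0.613431) = 0.736269
  k3 = f(0.180000, 0.617581) = 0.740958
  k4 = f(0.240000, 0.662320) = 0.825029
  y ← 0.573405 + (0.12/6)·(k1 + 2k2 + 2k3 + k4) = 0.662336
y(0.24) ≈ 0.6623

0.6623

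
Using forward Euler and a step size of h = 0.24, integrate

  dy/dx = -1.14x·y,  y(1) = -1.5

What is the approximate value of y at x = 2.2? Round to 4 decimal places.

Euler: y_{n+1} = y_n + h·f(x_n, y_n).
x=1.000000, y=-1.500000: f=1.710000 → y ← -1.500000 + 0.24·1.710000 = -1.089600
x=1.240000, y=-1.089600: f=1.540259 → y ← -1.089600 + 0.24·1.540259 = -0.719938
x=1.480000, y=-0.719938: f=1.214679 → y ← -0.719938 + 0.24·1.214679 = -0.428415
x=1.720000, y=-0.428415: f=0.840036 → y ← -0.428415 + 0.24·0.840036 = -0.226806
x=1.960000, y=-0.226806: f=0.506776 → y ← -0.226806 + 0.24·0.506776 = -0.105180
y(2.2) ≈ -0.1052

-0.1052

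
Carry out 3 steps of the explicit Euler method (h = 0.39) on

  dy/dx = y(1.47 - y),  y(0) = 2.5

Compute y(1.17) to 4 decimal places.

Euler: y_{n+1} = y_n + h·f(x_n, y_n).
x=0.000000, y=2.500000: f=-2.575000 → y ← 2.500000 + 0.39·(-2.575000) = 1.495750
x=0.390000, y=1.495750: f=-0.038516 → y ← 1.495750 + 0.39·(-0.038516) = 1.480729
x=0.780000, y=1.480729: f=-0.015887 → y ← 1.480729 + 0.39·(-0.015887) = 1.474533
y(1.17) ≈ 1.4745

1.4745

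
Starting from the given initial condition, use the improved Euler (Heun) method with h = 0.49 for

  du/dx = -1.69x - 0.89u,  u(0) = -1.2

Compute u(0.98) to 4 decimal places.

-1.1750

Heun: k1 = f(x_n, u_n); k2 = f(x_n + h, u_n + h·k1); u_{n+1} = u_n + (h/2)·(k1 + k2).
x=0.000000, u=-1.200000:
  k1 = f(0.000000, -1.200000) = 1.068000
  k2 = f(0.490000, -0.676680) = -0.225855
  u ← -1.200000 + (0.49/2)·(1.068000 + (-0.225855)) = -0.993674
x=0.490000, u=-0.993674:
  k1 = f(0.490000, -0.993674) = 0.056270
  k2 = f(0.980000, -0.966102) = -0.796369
  u ← -0.993674 + (0.49/2)·(0.056270 + (-0.796369)) = -1.174999
u(0.98) ≈ -1.1750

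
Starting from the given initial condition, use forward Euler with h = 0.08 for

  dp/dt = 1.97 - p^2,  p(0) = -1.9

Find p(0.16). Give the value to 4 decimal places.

Euler: p_{n+1} = p_n + h·f(t_n, p_n).
t=0.000000, p=-1.900000: f=-1.640000 → p ← -1.900000 + 0.08·(-1.640000) = -2.031200
t=0.080000, p=-2.031200: f=-2.155773 → p ← -2.031200 + 0.08·(-2.155773) = -2.203662
p(0.16) ≈ -2.2037

-2.2037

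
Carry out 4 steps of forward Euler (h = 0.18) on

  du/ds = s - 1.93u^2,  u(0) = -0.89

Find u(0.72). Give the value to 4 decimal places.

-4.3946

Euler: u_{n+1} = u_n + h·f(s_n, u_n).
s=0.000000, u=-0.890000: f=-1.528753 → u ← -0.890000 + 0.18·(-1.528753) = -1.165176
s=0.180000, u=-1.165176: f=-2.440234 → u ← -1.165176 + 0.18·(-2.440234) = -1.604418
s=0.360000, u=-1.604418: f=-4.608121 → u ← -1.604418 + 0.18·(-4.608121) = -2.433879
s=0.540000, u=-2.433879: f=-10.892874 → u ← -2.433879 + 0.18·(-10.892874) = -4.394597
u(0.72) ≈ -4.3946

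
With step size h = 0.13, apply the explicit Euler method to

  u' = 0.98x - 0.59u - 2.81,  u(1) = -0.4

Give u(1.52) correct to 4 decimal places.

-1.0439

Euler: u_{n+1} = u_n + h·f(x_n, u_n).
x=1.000000, u=-0.400000: f=-1.594000 → u ← -0.400000 + 0.13·(-1.594000) = -0.607220
x=1.130000, u=-0.607220: f=-1.344340 → u ← -0.607220 + 0.13·(-1.344340) = -0.781984
x=1.260000, u=-0.781984: f=-1.113829 → u ← -0.781984 + 0.13·(-1.113829) = -0.926782
x=1.390000, u=-0.926782: f=-0.900999 → u ← -0.926782 + 0.13·(-0.900999) = -1.043912
u(1.52) ≈ -1.0439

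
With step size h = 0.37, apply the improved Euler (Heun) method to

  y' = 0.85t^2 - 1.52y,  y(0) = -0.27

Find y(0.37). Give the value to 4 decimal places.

-0.1393

Heun: k1 = f(t_n, y_n); k2 = f(t_n + h, y_n + h·k1); y_{n+1} = y_n + (h/2)·(k1 + k2).
t=0.000000, y=-0.270000:
  k1 = f(0.000000, -0.270000) = 0.410400
  k2 = f(0.370000, -0.118152) = 0.295956
  y ← -0.270000 + (0.37/2)·(0.410400 + 0.295956) = -0.139324
y(0.37) ≈ -0.1393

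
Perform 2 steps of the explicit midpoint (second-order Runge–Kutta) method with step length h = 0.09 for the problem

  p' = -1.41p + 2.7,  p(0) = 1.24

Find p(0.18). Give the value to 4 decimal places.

Midpoint: k1 = f(s_n, p_n); k2 = f(s_n + h/2, p_n + (h/2)·k1); p_{n+1} = p_n + h·k2.
s=0.000000, p=1.240000:
  k1 = f(0.000000, 1.240000) = 0.951600
  k2 = f(0.045000, 1.282822) = 0.891221
  p ← 1.240000 + 0.09·0.891221 = 1.320210
s=0.090000, p=1.320210:
  k1 = f(0.090000, 1.320210) = 0.838504
  k2 = f(0.135000, 1.357943) = 0.785301
  p ← 1.320210 + 0.09·0.785301 = 1.390887
p(0.18) ≈ 1.3909

1.3909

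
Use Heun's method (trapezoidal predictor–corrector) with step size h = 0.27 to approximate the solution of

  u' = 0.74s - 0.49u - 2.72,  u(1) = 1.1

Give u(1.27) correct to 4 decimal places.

Heun: k1 = f(s_n, u_n); k2 = f(s_n + h, u_n + h·k1); u_{n+1} = u_n + (h/2)·(k1 + k2).
s=1.000000, u=1.100000:
  k1 = f(1.000000, 1.100000) = -2.519000
  k2 = f(1.270000, 0.419870) = -1.985936
  u ← 1.100000 + (0.27/2)·(-2.519000 + (-1.985936)) = 0.491834
u(1.27) ≈ 0.4918

0.4918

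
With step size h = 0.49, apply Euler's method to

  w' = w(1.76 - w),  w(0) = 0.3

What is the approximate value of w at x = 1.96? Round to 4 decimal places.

Euler: w_{n+1} = w_n + h·f(x_n, w_n).
x=0.000000, w=0.300000: f=0.438000 → w ← 0.300000 + 0.49·0.438000 = 0.514620
x=0.490000, w=0.514620: f=0.640897 → w ← 0.514620 + 0.49·0.640897 = 0.828660
x=0.980000, w=0.828660: f=0.771764 → w ← 0.828660 + 0.49·0.771764 = 1.206824
x=1.470000, w=1.206824: f=0.667586 → w ← 1.206824 + 0.49·0.667586 = 1.533941
w(1.96) ≈ 1.5339

1.5339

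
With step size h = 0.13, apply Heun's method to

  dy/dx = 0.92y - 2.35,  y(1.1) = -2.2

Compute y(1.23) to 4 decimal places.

-2.8026

Heun: k1 = f(x_n, y_n); k2 = f(x_n + h, y_n + h·k1); y_{n+1} = y_n + (h/2)·(k1 + k2).
x=1.100000, y=-2.200000:
  k1 = f(1.100000, -2.200000) = -4.374000
  k2 = f(1.230000, -2.768620) = -4.897130
  y ← -2.200000 + (0.13/2)·(-4.374000 + (-4.897130)) = -2.802623
y(1.23) ≈ -2.8026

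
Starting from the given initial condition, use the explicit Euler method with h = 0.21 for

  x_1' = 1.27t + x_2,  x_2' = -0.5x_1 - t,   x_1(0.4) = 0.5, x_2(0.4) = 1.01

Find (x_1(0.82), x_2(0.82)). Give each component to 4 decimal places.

Euler on (x_1,x_2): x_1_{n+1} = x_1_n + h·x_1', x_2_{n+1} = x_2_n + h·x_2'.
0.400000: (0.500000, 1.010000); f=(1.518000, -0.650000) → (0.818780, 0.873500)
0.610000: (0.818780, 0.873500); f=(1.648200, -1.019390) → (1.164902, 0.659428)
(x_1(0.82), x_2(0.82)) ≈ (1.1649, 0.6594)

1.1649, 0.6594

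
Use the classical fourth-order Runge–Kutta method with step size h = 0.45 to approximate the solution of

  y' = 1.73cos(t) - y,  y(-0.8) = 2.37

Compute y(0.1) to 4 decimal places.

RK4: k1 = f(t_n, y_n); k2 = f(t_n + h/2, y_n + (h/2)·k1); k3 = f(t_n + h/2, y_n + (h/2)·k2); k4 = f(t_n + h, y_n + h·k3); y_{n+1} = y_n + (h/6)·(k1 + 2k2 + 2k3 + k4).
t=-0.800000, y=2.370000:
  k1 = f(-0.800000, 2.370000) = -1.164697
  k2 = f(-0.575000, 2.107943) = -0.656140
  k3 = f(-0.575000, 2.222368) = -0.770566
  k4 = f(-0.350000, 2.023245) = -0.398131
  y ← 2.370000 + (0.45/6)·(k1 + 2k2 + 2k3 + k4) = 2.038782
t=-0.350000, y=2.038782:
  k1 = f(-0.350000, 2.038782) = -0.413667
  k2 = f(-0.125000, 1.945707) = -0.229205
  k3 = f(-0.125000, 1.987211) = -0.270709
  k4 = f(0.100000, 1.916963) = -0.195606
  y ← 2.038782 + (0.45/6)·(k1 + 2k2 + 2k3 + k4) = 1.918099
y(0.1) ≈ 1.9181

1.9181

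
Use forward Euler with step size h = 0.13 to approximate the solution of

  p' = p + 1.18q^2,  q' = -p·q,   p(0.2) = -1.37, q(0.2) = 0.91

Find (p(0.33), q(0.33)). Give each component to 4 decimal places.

-1.4211, 1.0721

Euler on (p,q): p_{n+1} = p_n + h·p', q_{n+1} = q_n + h·q'.
0.200000: (-1.370000, 0.910000); f=(-0.392842, 1.246700) → (-1.421069, 1.072071)
(p(0.33), q(0.33)) ≈ (-1.4211, 1.0721)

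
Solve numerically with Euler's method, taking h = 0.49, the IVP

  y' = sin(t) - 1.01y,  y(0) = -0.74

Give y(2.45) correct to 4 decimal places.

Euler: y_{n+1} = y_n + h·f(t_n, y_n).
t=0.000000, y=-0.740000: f=0.747400 → y ← -0.740000 + 0.49·0.747400 = -0.373774
t=0.490000, y=-0.373774: f=0.848138 → y ← -0.373774 + 0.49·0.848138 = 0.041813
t=0.980000, y=0.041813: f=0.788266 → y ← 0.041813 + 0.49·0.788266 = 0.428064
t=1.470000, y=0.428064: f=0.562580 → y ← 0.428064 + 0.49·0.562580 = 0.703728
t=1.960000, y=0.703728: f=0.214446 → y ← 0.703728 + 0.49·0.214446 = 0.808807
y(2.45) ≈ 0.8088

0.8088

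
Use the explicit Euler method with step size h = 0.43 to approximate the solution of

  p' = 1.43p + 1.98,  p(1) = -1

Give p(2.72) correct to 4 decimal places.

1.2312

Euler: p_{n+1} = p_n + h·f(x_n, p_n).
x=1.000000, p=-1.000000: f=0.550000 → p ← -1.000000 + 0.43·0.550000 = -0.763500
x=1.430000, p=-0.763500: f=0.888195 → p ← -0.763500 + 0.43·0.888195 = -0.381576
x=1.860000, p=-0.381576: f=1.434346 → p ← -0.381576 + 0.43·1.434346 = 0.235193
x=2.290000, p=0.235193: f=2.316326 → p ← 0.235193 + 0.43·2.316326 = 1.231213
p(2.72) ≈ 1.2312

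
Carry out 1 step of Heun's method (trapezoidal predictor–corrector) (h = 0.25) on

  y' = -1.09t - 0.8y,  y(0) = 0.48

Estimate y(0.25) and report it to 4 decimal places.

Heun: k1 = f(t_n, y_n); k2 = f(t_n + h, y_n + h·k1); y_{n+1} = y_n + (h/2)·(k1 + k2).
t=0.000000, y=0.480000:
  k1 = f(0.000000, 0.480000) = -0.384000
  k2 = f(0.250000, 0.384000) = -0.579700
  y ← 0.480000 + (0.25/2)·(-0.384000 + (-0.579700)) = 0.359537
y(0.25) ≈ 0.3595

0.3595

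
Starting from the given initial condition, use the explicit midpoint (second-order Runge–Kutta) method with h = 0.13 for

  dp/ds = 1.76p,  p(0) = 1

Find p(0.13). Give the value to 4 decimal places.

Midpoint: k1 = f(s_n, p_n); k2 = f(s_n + h/2, p_n + (h/2)·k1); p_{n+1} = p_n + h·k2.
s=0.000000, p=1.000000:
  k1 = f(0.000000, 1.000000) = 1.760000
  k2 = f(0.065000, 1.114400) = 1.961344
  p ← 1.000000 + 0.13·1.961344 = 1.254975
p(0.13) ≈ 1.2550

1.2550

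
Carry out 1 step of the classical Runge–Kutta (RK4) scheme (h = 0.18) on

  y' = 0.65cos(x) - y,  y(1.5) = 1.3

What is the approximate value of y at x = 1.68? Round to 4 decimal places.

1.0835

RK4: k1 = f(x_n, y_n); k2 = f(x_n + h/2, y_n + (h/2)·k1); k3 = f(x_n + h/2, y_n + (h/2)·k2); k4 = f(x_n + h, y_n + h·k3); y_{n+1} = y_n + (h/6)·(k1 + 2k2 + 2k3 + k4).
x=1.500000, y=1.300000:
  k1 = f(1.500000, 1.300000) = -1.254021
  k2 = f(1.590000, 1.187138) = -1.199620
  k3 = f(1.590000, 1.192034) = -1.204516
  k4 = f(1.680000, 1.083187) = -1.154029
  y ← 1.300000 + (0.18/6)·(k1 + 2k2 + 2k3 + k4) = 1.083510
y(1.68) ≈ 1.0835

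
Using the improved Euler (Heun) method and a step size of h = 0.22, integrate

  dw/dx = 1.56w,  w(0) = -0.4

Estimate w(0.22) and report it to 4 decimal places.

-0.5608

Heun: k1 = f(x_n, w_n); k2 = f(x_n + h, w_n + h·k1); w_{n+1} = w_n + (h/2)·(k1 + k2).
x=0.000000, w=-0.400000:
  k1 = f(0.000000, -0.400000) = -0.624000
  k2 = f(0.220000, -0.537280) = -0.838157
  w ← -0.400000 + (0.22/2)·(-0.624000 + (-0.838157)) = -0.560837
w(0.22) ≈ -0.5608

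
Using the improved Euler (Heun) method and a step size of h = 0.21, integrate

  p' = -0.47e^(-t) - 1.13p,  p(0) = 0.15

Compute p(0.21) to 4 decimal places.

0.0410

Heun: k1 = f(t_n, p_n); k2 = f(t_n + h, p_n + h·k1); p_{n+1} = p_n + (h/2)·(k1 + k2).
t=0.000000, p=0.150000:
  k1 = f(0.000000, 0.150000) = -0.639500
  k2 = f(0.210000, 0.015705) = -0.398721
  p ← 0.150000 + (0.21/2)·(-0.639500 + (-0.398721)) = 0.040987
p(0.21) ≈ 0.0410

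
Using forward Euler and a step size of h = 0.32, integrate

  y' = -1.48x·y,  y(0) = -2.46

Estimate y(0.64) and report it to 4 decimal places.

Euler: y_{n+1} = y_n + h·f(x_n, y_n).
x=0.000000, y=-2.460000: f=0.000000 → y ← -2.460000 + 0.32·0.000000 = -2.460000
x=0.320000, y=-2.460000: f=1.165056 → y ← -2.460000 + 0.32·1.165056 = -2.087182
y(0.64) ≈ -2.0872

-2.0872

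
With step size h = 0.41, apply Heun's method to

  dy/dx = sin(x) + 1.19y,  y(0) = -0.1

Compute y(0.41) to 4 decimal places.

-0.0790

Heun: k1 = f(x_n, y_n); k2 = f(x_n + h, y_n + h·k1); y_{n+1} = y_n + (h/2)·(k1 + k2).
x=0.000000, y=-0.100000:
  k1 = f(0.000000, -0.100000) = -0.119000
  k2 = f(0.410000, -0.148790) = 0.221549
  y ← -0.100000 + (0.41/2)·(-0.119000 + 0.221549) = -0.078977
y(0.41) ≈ -0.0790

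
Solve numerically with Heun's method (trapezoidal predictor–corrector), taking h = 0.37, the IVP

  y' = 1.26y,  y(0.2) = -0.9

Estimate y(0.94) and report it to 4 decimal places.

-2.2322

Heun: k1 = f(x_n, y_n); k2 = f(x_n + h, y_n + h·k1); y_{n+1} = y_n + (h/2)·(k1 + k2).
x=0.200000, y=-0.900000:
  k1 = f(0.200000, -0.900000) = -1.134000
  k2 = f(0.570000, -1.319580) = -1.662671
  y ← -0.900000 + (0.37/2)·(-1.134000 + (-1.662671)) = -1.417384
x=0.570000, y=-1.417384:
  k1 = f(0.570000, -1.417384) = -1.785904
  k2 = f(0.940000, -2.078169) = -2.618492
  y ← -1.417384 + (0.37/2)·(-1.785904 + (-2.618492)) = -2.232197
y(0.94) ≈ -2.2322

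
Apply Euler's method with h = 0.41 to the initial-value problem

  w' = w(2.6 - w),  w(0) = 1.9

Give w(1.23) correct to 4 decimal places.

2.6000

Euler: w_{n+1} = w_n + h·f(x_n, w_n).
x=0.000000, w=1.900000: f=1.330000 → w ← 1.900000 + 0.41·1.330000 = 2.445300
x=0.410000, w=2.445300: f=0.378288 → w ← 2.445300 + 0.41·0.378288 = 2.600398
x=0.820000, w=2.600398: f=-0.001035 → w ← 2.600398 + 0.41·(-0.001035) = 2.599974
w(1.23) ≈ 2.6000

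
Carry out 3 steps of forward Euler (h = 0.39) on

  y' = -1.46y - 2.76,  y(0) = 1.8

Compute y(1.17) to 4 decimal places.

-1.5958

Euler: y_{n+1} = y_n + h·f(t_n, y_n).
t=0.000000, y=1.800000: f=-5.388000 → y ← 1.800000 + 0.39·(-5.388000) = -0.301320
t=0.390000, y=-0.301320: f=-2.320073 → y ← -0.301320 + 0.39·(-2.320073) = -1.206148
t=0.780000, y=-1.206148: f=-0.999023 → y ← -1.206148 + 0.39·(-0.999023) = -1.595767
y(1.17) ≈ -1.5958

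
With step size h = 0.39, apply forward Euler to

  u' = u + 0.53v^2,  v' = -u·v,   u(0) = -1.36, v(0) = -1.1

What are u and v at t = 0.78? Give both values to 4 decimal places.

Euler on (u,v): u_{n+1} = u_n + h·u', v_{n+1} = v_n + h·v'.
0.000000: (-1.360000, -1.100000); f=(-0.718700, -1.496000) → (-1.640293, -1.683440)
0.390000: (-1.640293, -1.683440); f=(-0.138289, -2.761335) → (-1.694226, -2.760361)
(u(0.78), v(0.78)) ≈ (-1.6942, -2.7604)

-1.6942, -2.7604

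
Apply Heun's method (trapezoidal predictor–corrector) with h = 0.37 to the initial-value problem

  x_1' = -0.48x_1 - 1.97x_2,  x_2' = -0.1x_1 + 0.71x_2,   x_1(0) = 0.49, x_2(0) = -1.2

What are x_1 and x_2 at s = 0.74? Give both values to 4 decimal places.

Heun on (x_1,x_2): k1 = f(s_n, state_n); k2 = f(s_n + h, state_n + h·k1); state_{n+1} = state_n + (h/2)·(k1 + k2).
0.000000: (0.490000, -1.200000)
  k1 = (2.128800, -0.901000)
  predictor → (1.277656, -1.533370)
  k2 = (2.407464, -1.216458)
  → (1.329209, -1.591730)
0.370000: (1.329209, -1.591730)
  k1 = (2.497687, -1.263049)
  predictor → (2.253353, -2.059058)
  k2 = (2.974735, -1.687266)
  → (2.341607, -2.137538)
(x_1(0.74), x_2(0.74)) ≈ (2.3416, -2.1375)

2.3416, -2.1375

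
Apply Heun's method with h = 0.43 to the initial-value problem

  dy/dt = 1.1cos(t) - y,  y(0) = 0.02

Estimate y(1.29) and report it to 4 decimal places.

0.4962

Heun: k1 = f(t_n, y_n); k2 = f(t_n + h, y_n + h·k1); y_{n+1} = y_n + (h/2)·(k1 + k2).
t=0.000000, y=0.020000:
  k1 = f(0.000000, 0.020000) = 1.080000
  k2 = f(0.430000, 0.484400) = 0.515462
  y ← 0.020000 + (0.43/2)·(1.080000 + 0.515462) = 0.363024
t=0.430000, y=0.363024:
  k1 = f(0.430000, 0.363024) = 0.636838
  k2 = f(0.860000, 0.636865) = 0.080817
  y ← 0.363024 + (0.43/2)·(0.636838 + 0.080817) = 0.517320
t=0.860000, y=0.517320:
  k1 = f(0.860000, 0.517320) = 0.200361
  k2 = f(1.290000, 0.603475) = -0.298642
  y ← 0.517320 + (0.43/2)·(0.200361 + (-0.298642)) = 0.496190
y(1.29) ≈ 0.4962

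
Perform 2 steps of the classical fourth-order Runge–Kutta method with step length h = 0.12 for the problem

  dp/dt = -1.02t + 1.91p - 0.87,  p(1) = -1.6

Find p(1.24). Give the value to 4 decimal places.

RK4: k1 = f(t_n, p_n); k2 = f(t_n + h/2, p_n + (h/2)·k1); k3 = f(t_n + h/2, p_n + (h/2)·k2); k4 = f(t_n + h, p_n + h·k3); p_{n+1} = p_n + (h/6)·(k1 + 2k2 + 2k3 + k4).
t=1.000000, p=-1.600000:
  k1 = f(1.000000, -1.600000) = -4.946000
  k2 = f(1.060000, -1.896760) = -5.574012
  k3 = f(1.060000, -1.934441) = -5.645982
  k4 = f(1.120000, -2.277518) = -6.362459
  p ← -1.600000 + (0.12/6)·(k1 + 2k2 + 2k3 + k4) = -2.274969
t=1.120000, p=-2.274969:
  k1 = f(1.120000, -2.274969) = -6.357591
  k2 = f(1.180000, -2.656424) = -7.147371
  k3 = f(1.180000, -2.703811) = -7.237879
  k4 = f(1.240000, -3.143514) = -8.138913
  p ← -2.274969 + (0.12/6)·(k1 + 2k2 + 2k3 + k4) = -3.140309
p(1.24) ≈ -3.1403

-3.1403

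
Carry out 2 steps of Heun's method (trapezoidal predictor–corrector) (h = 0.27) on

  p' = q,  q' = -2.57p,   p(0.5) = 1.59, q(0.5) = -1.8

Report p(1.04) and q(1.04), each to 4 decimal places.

0.1272, -3.1412

Heun on (p,q): k1 = f(t_n, state_n); k2 = f(t_n + h, state_n + h·k1); state_{n+1} = state_n + (h/2)·(k1 + k2).
0.500000: (1.590000, -1.800000)
  k1 = (-1.800000, -4.086300)
  predictor → (1.104000, -2.903301)
  k2 = (-2.903301, -2.837280)
  → (0.955054, -2.734683)
0.770000: (0.955054, -2.734683)
  k1 = (-2.734683, -2.454490)
  predictor → (0.216690, -3.397396)
  k2 = (-3.397396, -0.556893)
  → (0.127224, -3.141220)
(p(1.04), q(1.04)) ≈ (0.1272, -3.1412)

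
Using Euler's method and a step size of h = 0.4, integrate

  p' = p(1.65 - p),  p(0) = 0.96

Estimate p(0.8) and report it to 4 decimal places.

1.4332

Euler: p_{n+1} = p_n + h·f(x_n, p_n).
x=0.000000, p=0.960000: f=0.662400 → p ← 0.960000 + 0.4·0.662400 = 1.224960
x=0.400000, p=1.224960: f=0.520657 → p ← 1.224960 + 0.4·0.520657 = 1.433223
p(0.8) ≈ 1.4332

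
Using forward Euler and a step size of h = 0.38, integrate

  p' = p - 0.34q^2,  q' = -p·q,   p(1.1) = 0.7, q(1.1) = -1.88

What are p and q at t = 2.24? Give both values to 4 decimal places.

0.4705, -0.9196

Euler on (p,q): p_{n+1} = p_n + h·p', q_{n+1} = q_n + h·q'.
1.100000: (0.700000, -1.880000); f=(-0.501696, 1.316000) → (0.509356, -1.379920)
1.480000: (0.509356, -1.379920); f=(-0.138065, 0.702870) → (0.456891, -1.112829)
1.860000: (0.456891, -1.112829); f=(0.035838, 0.508441) → (0.470509, -0.919622)
(p(2.24), q(2.24)) ≈ (0.4705, -0.9196)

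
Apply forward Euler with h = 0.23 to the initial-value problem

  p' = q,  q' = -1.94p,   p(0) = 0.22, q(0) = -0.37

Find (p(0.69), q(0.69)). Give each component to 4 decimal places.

Euler on (p,q): p_{n+1} = p_n + h·p', q_{n+1} = q_n + h·q'.
0.000000: (0.220000, -0.370000); f=(-0.370000, -0.426800) → (0.134900, -0.468164)
0.230000: (0.134900, -0.468164); f=(-0.468164, -0.261706) → (0.027222, -0.528356)
0.460000: (0.027222, -0.528356); f=(-0.528356, -0.052811) → (-0.094300, -0.540503)
(p(0.69), q(0.69)) ≈ (-0.0943, -0.5405)

-0.0943, -0.5405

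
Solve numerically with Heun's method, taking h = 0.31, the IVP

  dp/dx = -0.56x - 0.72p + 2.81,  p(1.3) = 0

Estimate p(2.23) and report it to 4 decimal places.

1.2019

Heun: k1 = f(x_n, p_n); k2 = f(x_n + h, p_n + h·k1); p_{n+1} = p_n + (h/2)·(k1 + k2).
x=1.300000, p=0.000000:
  k1 = f(1.300000, 0.000000) = 2.082000
  k2 = f(1.610000, 0.645420) = 1.443698
  p ← 0.000000 + (0.31/2)·(2.082000 + 1.443698) = 0.546483
x=1.610000, p=0.546483:
  k1 = f(1.610000, 0.546483) = 1.514932
  k2 = f(1.920000, 1.016112) = 1.003199
  p ← 0.546483 + (0.31/2)·(1.514932 + 1.003199) = 0.936794
x=1.920000, p=0.936794:
  k1 = f(1.920000, 0.936794) = 1.060309
  k2 = f(2.230000, 1.265489) = 0.650048
  p ← 0.936794 + (0.31/2)·(1.060309 + 0.650048) = 1.201899
p(2.23) ≈ 1.2019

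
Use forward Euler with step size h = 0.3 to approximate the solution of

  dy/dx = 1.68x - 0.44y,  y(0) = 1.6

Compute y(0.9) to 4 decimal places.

1.4800

Euler: y_{n+1} = y_n + h·f(x_n, y_n).
x=0.000000, y=1.600000: f=-0.704000 → y ← 1.600000 + 0.3·(-0.704000) = 1.388800
x=0.300000, y=1.388800: f=-0.107072 → y ← 1.388800 + 0.3·(-0.107072) = 1.356678
x=0.600000, y=1.356678: f=0.411062 → y ← 1.356678 + 0.3·0.411062 = 1.479997
y(0.9) ≈ 1.4800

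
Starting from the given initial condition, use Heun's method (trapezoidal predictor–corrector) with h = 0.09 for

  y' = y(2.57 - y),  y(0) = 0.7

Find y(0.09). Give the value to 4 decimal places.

0.8234

Heun: k1 = f(x_n, y_n); k2 = f(x_n + h, y_n + h·k1); y_{n+1} = y_n + (h/2)·(k1 + k2).
x=0.000000, y=0.700000:
  k1 = f(0.000000, 0.700000) = 1.309000
  k2 = f(0.090000, 0.817810) = 1.432959
  y ← 0.700000 + (0.09/2)·(1.309000 + 1.432959) = 0.823388
y(0.09) ≈ 0.8234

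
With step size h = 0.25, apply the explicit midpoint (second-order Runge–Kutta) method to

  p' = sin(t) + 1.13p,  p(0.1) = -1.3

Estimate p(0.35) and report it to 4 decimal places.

-1.6598

Midpoint: k1 = f(t_n, p_n); k2 = f(t_n + h/2, p_n + (h/2)·k1); p_{n+1} = p_n + h·k2.
t=0.100000, p=-1.300000:
  k1 = f(0.100000, -1.300000) = -1.369167
  k2 = f(0.225000, -1.471146) = -1.439288
  p ← -1.300000 + 0.25·(-1.439288) = -1.659822
p(0.35) ≈ -1.6598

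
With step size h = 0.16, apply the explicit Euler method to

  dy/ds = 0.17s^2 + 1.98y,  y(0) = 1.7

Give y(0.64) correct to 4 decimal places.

5.1224

Euler: y_{n+1} = y_n + h·f(s_n, y_n).
s=0.000000, y=1.700000: f=3.366000 → y ← 1.700000 + 0.16·3.366000 = 2.238560
s=0.160000, y=2.238560: f=4.436701 → y ← 2.238560 + 0.16·4.436701 = 2.948432
s=0.320000, y=2.948432: f=5.855304 → y ← 2.948432 + 0.16·5.855304 = 3.885281
s=0.480000, y=3.885281: f=7.732024 → y ← 3.885281 + 0.16·7.732024 = 5.122405
y(0.64) ≈ 5.1224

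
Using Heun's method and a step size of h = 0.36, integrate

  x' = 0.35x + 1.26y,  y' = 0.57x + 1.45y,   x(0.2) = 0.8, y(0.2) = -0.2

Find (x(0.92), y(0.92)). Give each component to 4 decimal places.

0.8988, 0.0132

Heun on (x,y): k1 = f(t_n, state_n); k2 = f(t_n + h, state_n + h·k1); state_{n+1} = state_n + (h/2)·(k1 + k2).
0.200000: (0.800000, -0.200000)
  k1 = (0.028000, 0.166000)
  predictor → (0.810080, -0.140240)
  k2 = (0.106826, 0.258398)
  → (0.824269, -0.123608)
0.560000: (0.824269, -0.123608)
  k1 = (0.132747, 0.290601)
  predictor → (0.872058, -0.018992)
  k2 = (0.281290, 0.469534)
  → (0.898795, 0.013216)
(x(0.92), y(0.92)) ≈ (0.8988, 0.0132)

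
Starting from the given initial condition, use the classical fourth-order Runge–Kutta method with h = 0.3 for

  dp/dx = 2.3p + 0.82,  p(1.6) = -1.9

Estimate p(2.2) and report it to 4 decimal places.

RK4: k1 = f(x_n, p_n); k2 = f(x_n + h/2, p_n + (h/2)·k1); k3 = f(x_n + h/2, p_n + (h/2)·k2); k4 = f(x_n + h, p_n + h·k3); p_{n+1} = p_n + (h/6)·(k1 + 2k2 + 2k3 + k4).
x=1.600000, p=-1.900000:
  k1 = f(1.600000, -1.900000) = -3.550000
  k2 = f(1.750000, -2.432500) = -4.774750
  k3 = f(1.750000, -2.616212) = -5.197289
  k4 = f(1.900000, -3.459187) = -7.136129
  p ← -1.900000 + (0.3/6)·(k1 + 2k2 + 2k3 + k4) = -3.431510
x=1.900000, p=-3.431510:
  k1 = f(1.900000, -3.431510) = -7.072474
  k2 = f(2.050000, -4.492381) = -9.512477
  k3 = f(2.050000, -4.858382) = -10.354278
  k4 = f(2.200000, -6.537794) = -14.216926
  p ← -3.431510 + (0.3/6)·(k1 + 2k2 + 2k3 + k4) = -6.482656
p(2.2) ≈ -6.4827

-6.4827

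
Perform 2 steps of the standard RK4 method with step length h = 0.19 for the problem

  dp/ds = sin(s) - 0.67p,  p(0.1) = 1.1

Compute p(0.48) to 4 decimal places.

0.9507

RK4: k1 = f(s_n, p_n); k2 = f(s_n + h/2, p_n + (h/2)·k1); k3 = f(s_n + h/2, p_n + (h/2)·k2); k4 = f(s_n + h, p_n + h·k3); p_{n+1} = p_n + (h/6)·(k1 + 2k2 + 2k3 + k4).
s=0.100000, p=1.100000:
  k1 = f(0.100000, 1.100000) = -0.637167
  k2 = f(0.195000, 1.039469) = -0.502678
  k3 = f(0.195000, 1.052246) = -0.511238
  k4 = f(0.290000, 1.002865) = -0.385967
  p ← 1.100000 + (0.19/6)·(k1 + 2k2 + 2k3 + k4) = 1.003386
s=0.290000, p=1.003386:
  k1 = f(0.290000, 1.003386) = -0.386316
  k2 = f(0.385000, 0.966686) = -0.272121
  k3 = f(0.385000, 0.977535) = -0.279389
  k4 = f(0.480000, 0.950302) = -0.174923
  p ← 1.003386 + (0.19/6)·(k1 + 2k2 + 2k3 + k4) = 0.950685
p(0.48) ≈ 0.9507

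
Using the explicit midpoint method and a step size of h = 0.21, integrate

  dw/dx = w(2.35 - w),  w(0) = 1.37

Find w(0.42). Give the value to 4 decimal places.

1.8546

Midpoint: k1 = f(x_n, w_n); k2 = f(x_n + h/2, w_n + (h/2)·k1); w_{n+1} = w_n + h·k2.
x=0.000000, w=1.370000:
  k1 = f(0.000000, 1.370000) = 1.342600
  k2 = f(0.105000, 1.510973) = 1.267747
  w ← 1.370000 + 0.21·1.267747 = 1.636227
x=0.210000, w=1.636227:
  k1 = f(0.210000, 1.636227) = 1.167895
  k2 = f(0.315000, 1.758856) = 1.039737
  w ← 1.636227 + 0.21·1.039737 = 1.854572
w(0.42) ≈ 1.8546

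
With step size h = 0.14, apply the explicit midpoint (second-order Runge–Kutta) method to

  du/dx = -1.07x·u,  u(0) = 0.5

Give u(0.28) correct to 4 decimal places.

Midpoint: k1 = f(x_n, u_n); k2 = f(x_n + h/2, u_n + (h/2)·k1); u_{n+1} = u_n + h·k2.
x=0.000000, u=0.500000:
  k1 = f(0.000000, 0.500000) = 0.000000
  k2 = f(0.070000, 0.500000) = -0.037450
  u ← 0.500000 + 0.14·(-0.037450) = 0.494757
x=0.140000, u=0.494757:
  k1 = f(0.140000, 0.494757) = -0.074115
  k2 = f(0.210000, 0.489569) = -0.110006
  u ← 0.494757 + 0.14·(-0.110006) = 0.479356
u(0.28) ≈ 0.4794

0.4794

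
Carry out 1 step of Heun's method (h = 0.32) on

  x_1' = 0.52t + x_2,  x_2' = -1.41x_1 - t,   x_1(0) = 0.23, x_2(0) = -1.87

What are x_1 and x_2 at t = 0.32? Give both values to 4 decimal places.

Heun on (x_1,x_2): k1 = f(t_n, state_n); k2 = f(t_n + h, state_n + h·k1); state_{n+1} = state_n + (h/2)·(k1 + k2).
0.000000: (0.230000, -1.870000)
  k1 = (-1.870000, -0.324300)
  predictor → (-0.368400, -1.973776)
  k2 = (-1.807376, 0.199444)
  → (-0.358380, -1.889977)
(x_1(0.32), x_2(0.32)) ≈ (-0.3584, -1.8900)

-0.3584, -1.8900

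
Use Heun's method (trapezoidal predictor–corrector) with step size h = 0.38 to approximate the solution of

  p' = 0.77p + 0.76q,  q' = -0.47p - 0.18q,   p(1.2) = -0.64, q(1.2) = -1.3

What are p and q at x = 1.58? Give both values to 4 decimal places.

-1.2557, -1.0535

Heun on (p,q): k1 = f(x_n, state_n); k2 = f(x_n + h, state_n + h·k1); state_{n+1} = state_n + (h/2)·(k1 + k2).
1.200000: (-0.640000, -1.300000)
  k1 = (-1.480800, 0.534800)
  predictor → (-1.202704, -1.096776)
  k2 = (-1.759632, 0.762691)
  → (-1.255682, -1.053477)
(p(1.58), q(1.58)) ≈ (-1.2557, -1.0535)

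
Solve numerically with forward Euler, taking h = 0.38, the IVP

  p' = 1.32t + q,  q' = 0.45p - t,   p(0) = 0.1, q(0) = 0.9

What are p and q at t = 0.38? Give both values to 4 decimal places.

0.4420, 0.9171

Euler on (p,q): p_{n+1} = p_n + h·p', q_{n+1} = q_n + h·q'.
0.000000: (0.100000, 0.900000); f=(0.900000, 0.045000) → (0.442000, 0.917100)
(p(0.38), q(0.38)) ≈ (0.4420, 0.9171)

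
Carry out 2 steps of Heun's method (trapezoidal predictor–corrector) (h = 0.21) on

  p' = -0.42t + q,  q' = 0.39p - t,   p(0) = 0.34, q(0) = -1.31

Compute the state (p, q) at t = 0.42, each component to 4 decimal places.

-0.2496, -1.3889

Heun on (p,q): k1 = f(t_n, state_n); k2 = f(t_n + h, state_n + h·k1); state_{n+1} = state_n + (h/2)·(k1 + k2).
0.000000: (0.340000, -1.310000)
  k1 = (-1.310000, 0.132600)
  predictor → (0.064900, -1.282154)
  k2 = (-1.370354, -0.184689)
  → (0.058563, -1.315469)
0.210000: (0.058563, -1.315469)
  k1 = (-1.403669, -0.187160)
  predictor → (-0.236208, -1.354773)
  k2 = (-1.531173, -0.512121)
  → (-0.249596, -1.388894)
(p(0.42), q(0.42)) ≈ (-0.2496, -1.3889)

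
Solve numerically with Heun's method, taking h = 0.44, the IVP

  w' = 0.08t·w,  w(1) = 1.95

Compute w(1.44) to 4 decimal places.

Heun: k1 = f(t_n, w_n); k2 = f(t_n + h, w_n + h·k1); w_{n+1} = w_n + (h/2)·(k1 + k2).
t=1.000000, w=1.950000:
  k1 = f(1.000000, 1.950000) = 0.156000
  k2 = f(1.440000, 2.018640) = 0.232547
  w ← 1.950000 + (0.44/2)·(0.156000 + 0.232547) = 2.035480
w(1.44) ≈ 2.0355

2.0355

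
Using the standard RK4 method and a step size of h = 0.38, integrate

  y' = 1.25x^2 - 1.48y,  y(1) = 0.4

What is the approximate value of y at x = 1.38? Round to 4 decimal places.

RK4: k1 = f(x_n, y_n); k2 = f(x_n + h/2, y_n + (h/2)·k1); k3 = f(x_n + h/2, y_n + (h/2)·k2); k4 = f(x_n + h, y_n + h·k3); y_{n+1} = y_n + (h/6)·(k1 + 2k2 + 2k3 + k4).
x=1.000000, y=0.400000:
  k1 = f(1.000000, 0.400000) = 0.658000
  k2 = f(1.190000, 0.525020) = 0.993095
  k3 = f(1.190000, 0.588688) = 0.898867
  k4 = f(1.380000, 0.741569) = 1.282977
  y ← 0.400000 + (0.38/6)·(k1 + 2k2 + 2k3 + k4) = 0.762577
y(1.38) ≈ 0.7626

0.7626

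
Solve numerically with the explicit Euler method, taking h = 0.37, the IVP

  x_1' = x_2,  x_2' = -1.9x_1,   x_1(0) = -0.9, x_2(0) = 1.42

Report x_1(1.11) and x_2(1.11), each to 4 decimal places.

1.2418, 2.0455

Euler on (x_1,x_2): x_1_{n+1} = x_1_n + h·x_1', x_2_{n+1} = x_2_n + h·x_2'.
0.000000: (-0.900000, 1.420000); f=(1.420000, 1.710000) → (-0.374600, 2.052700)
0.370000: (-0.374600, 2.052700); f=(2.052700, 0.711740) → (0.384899, 2.316044)
0.740000: (0.384899, 2.316044); f=(2.316044, -0.731308) → (1.241835, 2.045460)
(x_1(1.11), x_2(1.11)) ≈ (1.2418, 2.0455)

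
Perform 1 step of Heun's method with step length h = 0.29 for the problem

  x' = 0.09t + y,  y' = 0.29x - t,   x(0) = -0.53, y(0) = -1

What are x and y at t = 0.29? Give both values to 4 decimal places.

Heun on (x,y): k1 = f(t_n, state_n); k2 = f(t_n + h, state_n + h·k1); state_{n+1} = state_n + (h/2)·(k1 + k2).
0.000000: (-0.530000, -1.000000)
  k1 = (-1.000000, -0.153700)
  predictor → (-0.820000, -1.044573)
  k2 = (-1.018473, -0.527800)
  → (-0.822679, -1.098818)
(x(0.29), y(0.29)) ≈ (-0.8227, -1.0988)

-0.8227, -1.0988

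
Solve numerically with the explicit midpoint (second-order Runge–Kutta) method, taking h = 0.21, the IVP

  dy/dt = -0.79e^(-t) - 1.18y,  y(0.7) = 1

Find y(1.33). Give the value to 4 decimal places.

0.3580

Midpoint: k1 = f(t_n, y_n); k2 = f(t_n + h/2, y_n + (h/2)·k1); y_{n+1} = y_n + h·k2.
t=0.700000, y=1.000000:
  k1 = f(0.700000, 1.000000) = -1.572302
  k2 = f(0.805000, 0.834908) = -1.338391
  y ← 1.000000 + 0.21·(-1.338391) = 0.718938
t=0.910000, y=0.718938:
  k1 = f(0.910000, 0.718938) = -1.166341
  k2 = f(1.015000, 0.596472) = -0.990135
  y ← 0.718938 + 0.21·(-0.990135) = 0.511010
t=1.120000, y=0.511010:
  k1 = f(1.120000, 0.511010) = -0.860752
  k2 = f(1.225000, 0.420631) = -0.728413
  y ← 0.511010 + 0.21·(-0.728413) = 0.358043
y(1.33) ≈ 0.3580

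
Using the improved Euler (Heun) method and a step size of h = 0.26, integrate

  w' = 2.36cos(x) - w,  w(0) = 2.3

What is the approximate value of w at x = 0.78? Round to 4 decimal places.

2.1700

Heun: k1 = f(x_n, w_n); k2 = f(x_n + h, w_n + h·k1); w_{n+1} = w_n + (h/2)·(k1 + k2).
x=0.000000, w=2.300000:
  k1 = f(0.000000, 2.300000) = 0.060000
  k2 = f(0.260000, 2.315600) = -0.034920
  w ← 2.300000 + (0.26/2)·(0.060000 + (-0.034920)) = 2.303260
x=0.260000, w=2.303260:
  k1 = f(0.260000, 2.303260) = -0.022580
  k2 = f(0.520000, 2.297390) = -0.249336
  w ← 2.303260 + (0.26/2)·(-0.022580 + (-0.249336)) = 2.267911
x=0.520000, w=2.267911:
  k1 = f(0.520000, 2.267911) = -0.219858
  k2 = f(0.780000, 2.210748) = -0.532992
  w ← 2.267911 + (0.26/2)·(-0.219858 + (-0.532992)) = 2.170041
w(0.78) ≈ 2.1700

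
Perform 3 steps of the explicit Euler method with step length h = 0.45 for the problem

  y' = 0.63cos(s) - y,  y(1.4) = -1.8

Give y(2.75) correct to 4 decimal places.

Euler: y_{n+1} = y_n + h·f(s_n, y_n).
s=1.400000, y=-1.800000: f=1.907079 → y ← -1.800000 + 0.45·1.907079 = -0.941814
s=1.850000, y=-0.941814: f=0.768192 → y ← -0.941814 + 0.45·0.768192 = -0.596128
s=2.300000, y=-0.596128: f=0.176374 → y ← -0.596128 + 0.45·0.176374 = -0.516759
y(2.75) ≈ -0.5168

-0.5168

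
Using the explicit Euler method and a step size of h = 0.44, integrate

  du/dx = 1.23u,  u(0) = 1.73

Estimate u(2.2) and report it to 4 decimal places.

15.0432

Euler: u_{n+1} = u_n + h·f(x_n, u_n).
x=0.000000, u=1.730000: f=2.127900 → u ← 1.730000 + 0.44·2.127900 = 2.666276
x=0.440000, u=2.666276: f=3.279519 → u ← 2.666276 + 0.44·3.279519 = 4.109265
x=0.880000, u=4.109265: f=5.054395 → u ← 4.109265 + 0.44·5.054395 = 6.333199
x=1.320000, u=6.333199: f=7.789834 → u ← 6.333199 + 0.44·7.789834 = 9.760726
x=1.760000, u=9.760726: f=12.005693 → u ← 9.760726 + 0.44·12.005693 = 15.043230
u(2.2) ≈ 15.0432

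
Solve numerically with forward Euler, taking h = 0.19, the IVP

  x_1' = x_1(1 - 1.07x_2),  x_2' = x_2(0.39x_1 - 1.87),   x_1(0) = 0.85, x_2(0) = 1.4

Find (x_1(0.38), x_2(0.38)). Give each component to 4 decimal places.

0.7608, 0.6952

Euler on (x_1,x_2): x_1_{n+1} = x_1_n + h·x_1', x_2_{n+1} = x_2_n + h·x_2'.
0.000000: (0.850000, 1.400000); f=(-0.423300, -2.153900) → (0.769573, 0.990759)
0.190000: (0.769573, 0.990759); f=(-0.046261, -1.555359) → (0.760783, 0.695241)
(x_1(0.38), x_2(0.38)) ≈ (0.7608, 0.6952)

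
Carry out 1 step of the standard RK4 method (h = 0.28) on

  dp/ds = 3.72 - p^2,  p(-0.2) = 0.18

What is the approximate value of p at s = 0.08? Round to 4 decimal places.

1.0800

RK4: k1 = f(s_n, p_n); k2 = f(s_n + h/2, p_n + (h/2)·k1); k3 = f(s_n + h/2, p_n + (h/2)·k2); k4 = f(s_n + h, p_n + h·k3); p_{n+1} = p_n + (h/6)·(k1 + 2k2 + 2k3 + k4).
s=-0.200000, p=0.180000:
  k1 = f(-0.200000, 0.180000) = 3.687600
  k2 = f(-0.060000, 0.696264) = 3.235216
  k3 = f(-0.060000, 0.632930) = 3.319399
  k4 = f(0.080000, 1.109432) = 2.489161
  p ← 0.180000 + (0.28/6)·(k1 + 2k2 + 2k3 + k4) = 1.080013
p(0.08) ≈ 1.0800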